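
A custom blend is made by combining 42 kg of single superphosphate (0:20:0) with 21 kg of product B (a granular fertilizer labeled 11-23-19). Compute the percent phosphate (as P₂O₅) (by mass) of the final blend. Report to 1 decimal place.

Total mass = 42 + 21 = 63 kg.
P₂O₅ mass = 20%×42 + 23%×21 = 13.23 kg.
% P₂O₅ = 13.23 / 63 = 21%.

21.0% P₂O₅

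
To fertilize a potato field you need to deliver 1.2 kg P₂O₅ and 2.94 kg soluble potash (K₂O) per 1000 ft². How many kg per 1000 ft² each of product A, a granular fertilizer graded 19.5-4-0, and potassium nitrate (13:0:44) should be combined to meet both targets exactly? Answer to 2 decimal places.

With a, b = kg per 1000 ft² of product A and potassium nitrate:
P₂O₅: 0.04·a + 0·b = 1.2
K₂O: 0·a + 0.44·b = 2.94
Solving simultaneously: a = 30, b = 6.68182.

30.00 kg product A, 6.68 kg potassium nitrate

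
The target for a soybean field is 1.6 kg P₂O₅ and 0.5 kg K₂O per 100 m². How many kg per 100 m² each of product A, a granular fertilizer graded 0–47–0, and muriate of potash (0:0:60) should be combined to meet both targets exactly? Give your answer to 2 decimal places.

3.40 kg product A, 0.83 kg muriate of potash

Let a = kg of product A, b = kg of muriate of potash (per 100 m²).
P₂O₅: 0.47·a + 0·b = 1.6
K₂O: 0·a + 0.6·b = 0.5
Solving simultaneously: a = 3.40426, b = 0.833333.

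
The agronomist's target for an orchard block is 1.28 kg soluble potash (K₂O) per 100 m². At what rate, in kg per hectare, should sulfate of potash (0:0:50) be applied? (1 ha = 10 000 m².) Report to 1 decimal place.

Product per 100 m² = 1.28 / 50% = 2.56 kg.
Convert to per hectare: 2.56 × 100 = 256 kg.

256.0 kg of product per hectare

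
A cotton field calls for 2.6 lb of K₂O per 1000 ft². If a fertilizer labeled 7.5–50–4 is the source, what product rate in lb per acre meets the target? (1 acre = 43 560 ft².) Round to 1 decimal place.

2831.4 lb of product per acre

Product per 1000 ft² = 2.6 / 4% = 65 lb.
Convert to per acre: 65 × 43.56 = 2831.4 lb.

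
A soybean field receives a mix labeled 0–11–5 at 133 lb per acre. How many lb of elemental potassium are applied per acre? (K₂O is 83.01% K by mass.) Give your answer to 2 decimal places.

5.52 lb K per acre

K₂O per acre = 133 × 5% = 6.65 lb.
Elemental K = 6.65 × 0.8301 = 5.52016 lb per acre.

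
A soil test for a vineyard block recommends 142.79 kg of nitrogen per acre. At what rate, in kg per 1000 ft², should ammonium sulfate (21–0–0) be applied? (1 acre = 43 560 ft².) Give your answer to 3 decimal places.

15.610 kg of product per thousand sq ft

Product per acre = 142.79 / 21% = 679.952 kg.
Convert to per 1000 ft²: 679.952 × 0.0229568 = 15.6096 kg.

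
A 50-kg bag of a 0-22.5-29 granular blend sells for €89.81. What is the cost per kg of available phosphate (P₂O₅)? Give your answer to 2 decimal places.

P₂O₅ in bag = 50 × 22.5% = 11.25 kg.
Cost per kg P₂O₅ = €89.81 / 11.25 = €7.9831.

€7.98 per kg P₂O₅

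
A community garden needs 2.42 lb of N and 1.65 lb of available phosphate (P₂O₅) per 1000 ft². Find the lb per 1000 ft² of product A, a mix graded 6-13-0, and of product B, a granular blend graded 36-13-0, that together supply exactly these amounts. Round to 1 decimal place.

7.2 lb product A, 5.5 lb product B

With a, b = lb per 1000 ft² of product A and product B:
N: 0.06·a + 0.36·b = 2.42
P₂O₅: 0.13·a + 0.13·b = 1.65
From row1: a = (2.42 − 0.36·b) / 0.06.
Into row2: 0.13·(2.42 − 0.36·b)/0.06 + 0.13·b = 1.65 → b = 5.52821, a = 7.1641.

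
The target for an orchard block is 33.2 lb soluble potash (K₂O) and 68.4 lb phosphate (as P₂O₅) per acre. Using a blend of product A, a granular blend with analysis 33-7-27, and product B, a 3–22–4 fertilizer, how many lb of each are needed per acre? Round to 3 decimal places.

80.707 lb product A, 285.230 lb product B

With a, b = lb per acre of product A and product B:
K₂O: 0.27·a + 0.04·b = 33.2
P₂O₅: 0.07·a + 0.22·b = 68.4
Eliminate b: (row1) − 0.04/0.22·(row2) → 0.257273·a = 20.7636, so a = 80.7067.
Then b = (68.4 − 0.07·80.7067) / 0.22 = 285.2297.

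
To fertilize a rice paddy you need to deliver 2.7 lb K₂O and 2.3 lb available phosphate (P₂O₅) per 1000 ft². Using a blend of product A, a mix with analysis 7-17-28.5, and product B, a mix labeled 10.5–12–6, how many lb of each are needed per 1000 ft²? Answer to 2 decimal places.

Per-1000 ft² balance (a = product A, b = product B):
K₂O: 0.285·a + 0.06·b = 2.7
P₂O₅: 0.17·a + 0.12·b = 2.3
From row1: a = (2.7 − 0.06·b) / 0.285.
Into row2: 0.17·(2.7 − 0.06·b)/0.285 + 0.12·b = 2.3 → b = 8.1875, a = 7.75.

7.75 lb product A, 8.19 lb product B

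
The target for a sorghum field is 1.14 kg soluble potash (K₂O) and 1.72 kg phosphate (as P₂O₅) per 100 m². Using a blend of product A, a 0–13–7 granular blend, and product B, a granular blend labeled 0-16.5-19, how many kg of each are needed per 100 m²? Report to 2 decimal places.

Per-100 m² balance (a = product A, b = product B):
K₂O: 0.07·a + 0.19·b = 1.14
P₂O₅: 0.13·a + 0.165·b = 1.72
Eliminate a: (row1) − 0.07/0.13·(row2) → 0.101154·b = 0.213846, so b = 2.11407.
Back-substitute: a = (1.14 − 0.19·2.11407) / 0.07 = 10.5475.

10.55 kg product A, 2.11 kg product B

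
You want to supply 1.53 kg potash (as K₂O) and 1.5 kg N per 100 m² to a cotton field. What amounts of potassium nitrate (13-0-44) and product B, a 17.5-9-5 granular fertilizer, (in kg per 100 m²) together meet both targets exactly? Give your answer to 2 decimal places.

Per-100 m² balance (a = potassium nitrate, b = product B):
K₂O: 0.44·a + 0.05·b = 1.53
N: 0.13·a + 0.175·b = 1.5
From row1: a = (1.53 − 0.05·b) / 0.44.
Into row2: 0.13·(1.53 − 0.05·b)/0.44 + 0.175·b = 1.5 → b = 6.54043, a = 2.73404.

2.73 kg potassium nitrate, 6.54 kg product B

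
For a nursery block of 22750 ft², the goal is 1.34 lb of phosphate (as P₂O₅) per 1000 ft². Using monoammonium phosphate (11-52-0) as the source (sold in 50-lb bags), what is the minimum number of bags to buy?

Product per 1000 ft² = 1.34 / 52% = 2.57692 lb.
Total product = 2.57692 × 22750 / 1000 = 58.625 lb.
Bags = ⌈58.625 / 50⌉ = 2.

2 bags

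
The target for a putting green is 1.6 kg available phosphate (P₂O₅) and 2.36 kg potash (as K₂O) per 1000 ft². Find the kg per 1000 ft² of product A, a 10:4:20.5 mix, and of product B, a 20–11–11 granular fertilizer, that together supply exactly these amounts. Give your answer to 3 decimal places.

4.606 kg product A, 12.871 kg product B

Per-1000 ft² balance (a = product A, b = product B):
P₂O₅: 0.04·a + 0.11·b = 1.6
K₂O: 0.205·a + 0.11·b = 2.36
Eliminate a: (row1) − 0.04/0.205·(row2) → 0.0885366·b = 1.13951, so b = 12.8705.
Back-substitute: a = (1.6 − 0.11·12.8705) / 0.04 = 4.60606.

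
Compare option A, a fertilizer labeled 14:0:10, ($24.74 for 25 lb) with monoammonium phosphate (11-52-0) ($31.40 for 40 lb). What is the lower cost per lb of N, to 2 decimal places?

option A: N per bag = 25 × 14% = 3.5 lb; cost = 24.74 / 3.5 = $7.0686/lb N.
monoammonium phosphate: N per bag = 40 × 11% = 4.4 lb; cost = 31.40 / 4.4 = $7.1364/lb N.
option A is cheaper.

$7.07 per lb N (option A)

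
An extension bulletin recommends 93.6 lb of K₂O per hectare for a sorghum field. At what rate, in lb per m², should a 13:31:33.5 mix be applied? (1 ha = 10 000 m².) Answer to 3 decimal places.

0.028 lb of product per sq m

Product per hectare = 93.6 / 33.5% = 279.403 lb.
Convert to per m²: 279.403 × 0.0001 = 0.0279403 lb.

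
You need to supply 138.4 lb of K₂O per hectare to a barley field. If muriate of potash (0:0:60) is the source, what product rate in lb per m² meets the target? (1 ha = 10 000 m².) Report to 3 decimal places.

Product per hectare = 138.4 / 60% = 230.667 lb.
Convert to per m²: 230.667 × 0.0001 = 0.0230667 lb.

0.023 lb of product per sq m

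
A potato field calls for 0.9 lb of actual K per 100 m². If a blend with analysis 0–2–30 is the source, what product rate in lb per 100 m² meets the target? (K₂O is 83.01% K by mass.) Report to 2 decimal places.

As K₂O: 0.9 / 0.8301 = 1.08421 lb per 100 m².
Product per 100 m² = 1.08421 / 30% = 3.61402 lb.

3.61 lb of product per hundred sq m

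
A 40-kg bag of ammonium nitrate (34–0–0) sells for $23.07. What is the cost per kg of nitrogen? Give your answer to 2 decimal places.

$1.70 per kg N

N in bag = 40 × 34% = 13.6 kg.
Cost per kg N = $23.07 / 13.6 = $1.6963.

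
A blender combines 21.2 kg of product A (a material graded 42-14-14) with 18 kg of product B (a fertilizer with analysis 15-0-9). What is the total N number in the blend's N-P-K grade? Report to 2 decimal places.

Total mass = 21.2 + 18 = 39.2 kg.
N mass = 42%×21.2 + 15%×18 = 11.604 kg.
% N = 11.604 / 39.2 = 29.602%.

29.60% N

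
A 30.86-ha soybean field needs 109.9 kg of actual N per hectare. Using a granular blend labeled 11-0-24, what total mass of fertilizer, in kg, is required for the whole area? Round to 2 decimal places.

30831.95 kg

Product per hectare = 109.9 / 11% = 999.091 kg.
Total product = 999.091 × 30.86 = 30831.945 kg.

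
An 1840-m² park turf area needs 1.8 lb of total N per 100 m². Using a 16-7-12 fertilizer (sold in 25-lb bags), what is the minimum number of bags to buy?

Product per 100 m² = 1.8 / 16% = 11.25 lb.
Total product = 11.25 × 1840 / 100 = 207 lb.
Bags = ⌈207 / 25⌉ = 9.

9 bags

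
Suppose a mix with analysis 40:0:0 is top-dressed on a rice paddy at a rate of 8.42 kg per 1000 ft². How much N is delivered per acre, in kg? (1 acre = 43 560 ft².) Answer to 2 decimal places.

nitrogen per 1000 ft² = 8.42 × 40% = 3.368 kg.
Convert to per acre: 3.368 × 43.56 = 146.7101 kg.

146.71 kg N per acre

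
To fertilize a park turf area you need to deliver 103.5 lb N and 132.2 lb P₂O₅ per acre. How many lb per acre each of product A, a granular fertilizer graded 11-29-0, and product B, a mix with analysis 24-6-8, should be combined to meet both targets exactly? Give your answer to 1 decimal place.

405.0 lb product A, 245.6 lb product B

With a, b = lb per acre of product A and product B:
N: 0.11·a + 0.24·b = 103.5
P₂O₅: 0.29·a + 0.06·b = 132.2
From row1: a = (103.5 − 0.24·b) / 0.11.
Into row2: 0.29·(103.5 − 0.24·b)/0.11 + 0.06·b = 132.2 → b = 245.603, a = 405.048.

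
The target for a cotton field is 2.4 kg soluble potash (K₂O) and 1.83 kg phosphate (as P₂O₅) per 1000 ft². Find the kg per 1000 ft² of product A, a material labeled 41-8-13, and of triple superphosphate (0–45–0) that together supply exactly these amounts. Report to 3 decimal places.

With a, b = kg per 1000 ft² of product A and triple superphosphate:
K₂O: 0.13·a + 0·b = 2.4
P₂O₅: 0.08·a + 0.45·b = 1.83
Eliminate b: (row1) − 0/0.45·(row2) → 0.13·a = 2.4, so a = 18.4615.
Then b = (1.83 − 0.08·18.4615) / 0.45 = 0.784615.

18.462 kg product A, 0.785 kg triple superphosphate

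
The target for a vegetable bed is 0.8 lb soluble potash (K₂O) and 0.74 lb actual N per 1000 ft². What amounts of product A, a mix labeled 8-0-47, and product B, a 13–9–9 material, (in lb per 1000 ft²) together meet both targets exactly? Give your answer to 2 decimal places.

With a, b = lb per 1000 ft² of product A and product B:
K₂O: 0.47·a + 0.09·b = 0.8
N: 0.08·a + 0.13·b = 0.74
Solving simultaneously: a = 0.693878, b = 5.26531.

0.69 lb product A, 5.27 lb product B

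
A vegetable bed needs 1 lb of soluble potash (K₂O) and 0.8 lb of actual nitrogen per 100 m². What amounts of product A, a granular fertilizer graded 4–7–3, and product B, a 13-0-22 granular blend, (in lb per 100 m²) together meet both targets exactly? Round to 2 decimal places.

9.39 lb product A, 3.27 lb product B

With a, b = lb per 100 m² of product A and product B:
K₂O: 0.03·a + 0.22·b = 1
N: 0.04·a + 0.13·b = 0.8
From row1: a = (1 − 0.22·b) / 0.03.
Into row2: 0.04·(1 − 0.22·b)/0.03 + 0.13·b = 0.8 → b = 3.26531, a = 9.38776.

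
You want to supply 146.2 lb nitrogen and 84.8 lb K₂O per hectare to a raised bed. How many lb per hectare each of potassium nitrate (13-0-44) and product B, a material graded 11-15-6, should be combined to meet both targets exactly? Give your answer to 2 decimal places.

13.69 lb potassium nitrate, 1312.91 lb product B

Let a = lb of potassium nitrate, b = lb of product B (per hectare).
N: 0.13·a + 0.11·b = 146.2
K₂O: 0.44·a + 0.06·b = 84.8
Eliminate b: (row1) − 0.11/0.06·(row2) → -0.676667·a = -9.26667, so a = 13.6946.
Then b = (84.8 − 0.44·13.6946) / 0.06 = 1312.906.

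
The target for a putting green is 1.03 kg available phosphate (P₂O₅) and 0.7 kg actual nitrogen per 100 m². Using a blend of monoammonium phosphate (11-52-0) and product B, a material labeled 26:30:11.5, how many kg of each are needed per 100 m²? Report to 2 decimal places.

Let a = kg of monoammonium phosphate, b = kg of product B (per 100 m²).
P₂O₅: 0.52·a + 0.3·b = 1.03
N: 0.11·a + 0.26·b = 0.7
Solving simultaneously: a = 0.565558, b = 2.45303.

0.57 kg monoammonium phosphate, 2.45 kg product B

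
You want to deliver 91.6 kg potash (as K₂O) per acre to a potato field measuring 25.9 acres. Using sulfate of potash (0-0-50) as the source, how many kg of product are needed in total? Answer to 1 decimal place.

4744.9 kg

Product per acre = 91.6 / 50% = 183.2 kg.
Total product = 183.2 × 25.9 = 4744.88 kg.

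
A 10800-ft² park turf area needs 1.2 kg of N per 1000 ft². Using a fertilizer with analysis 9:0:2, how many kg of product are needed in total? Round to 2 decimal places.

Product per 1000 ft² = 1.2 / 9% = 13.3333 kg.
Total product = 13.3333 × 10800 / 1000 = 144 kg.

144.00 kg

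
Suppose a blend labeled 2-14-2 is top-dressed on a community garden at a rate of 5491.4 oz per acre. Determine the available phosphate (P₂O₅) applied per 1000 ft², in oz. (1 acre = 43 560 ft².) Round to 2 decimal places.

17.65 oz P₂O₅ per thousand sq ft

P₂O₅ per acre = 5491.4 × 14% = 768.796 oz.
Convert to per 1000 ft²: 768.796 × 0.0229568 = 17.6491 oz.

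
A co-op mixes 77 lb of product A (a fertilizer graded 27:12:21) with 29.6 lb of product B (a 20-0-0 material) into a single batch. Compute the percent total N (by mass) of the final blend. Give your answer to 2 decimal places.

25.06% N

Total mass = 77 + 29.6 = 106.6 lb.
N mass = 27%×77 + 20%×29.6 = 26.71 lb.
% N = 26.71 / 106.6 = 25.0563%.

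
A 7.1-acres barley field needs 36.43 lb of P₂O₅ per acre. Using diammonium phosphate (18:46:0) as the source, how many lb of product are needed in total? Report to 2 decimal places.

Product per acre = 36.43 / 46% = 79.1957 lb.
Total product = 79.1957 × 7.1 = 562.289 lb.

562.29 lb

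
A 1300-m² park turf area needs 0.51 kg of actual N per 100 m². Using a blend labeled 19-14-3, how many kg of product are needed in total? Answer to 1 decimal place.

34.9 kg

Product per 100 m² = 0.51 / 19% = 2.68421 kg.
Total product = 2.68421 × 1300 / 100 = 34.8947 kg.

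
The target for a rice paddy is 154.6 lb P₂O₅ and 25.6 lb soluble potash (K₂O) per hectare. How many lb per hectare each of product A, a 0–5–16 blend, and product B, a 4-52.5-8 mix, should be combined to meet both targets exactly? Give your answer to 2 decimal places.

13.40 lb product A, 293.20 lb product B

Let a = lb of product A, b = lb of product B (per hectare).
P₂O₅: 0.05·a + 0.525·b = 154.6
K₂O: 0.16·a + 0.08·b = 25.6
Eliminate b: (row1) − 0.525/0.08·(row2) → -1·a = -13.4, so a = 13.4.
Then b = (25.6 − 0.16·13.4) / 0.08 = 293.2.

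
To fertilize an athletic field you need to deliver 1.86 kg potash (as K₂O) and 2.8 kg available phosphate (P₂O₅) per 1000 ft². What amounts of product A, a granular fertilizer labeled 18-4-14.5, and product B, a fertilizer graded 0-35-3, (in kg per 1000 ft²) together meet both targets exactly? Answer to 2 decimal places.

Let a = kg of product A, b = kg of product B (per 1000 ft²).
K₂O: 0.145·a + 0.03·b = 1.86
P₂O₅: 0.04·a + 0.35·b = 2.8
Solving simultaneously: a = 11.443, b = 6.69223.

11.44 kg product A, 6.69 kg product B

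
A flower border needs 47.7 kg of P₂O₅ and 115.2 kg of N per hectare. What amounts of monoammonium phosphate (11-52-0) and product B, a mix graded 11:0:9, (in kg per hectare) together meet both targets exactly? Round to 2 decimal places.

Let a = kg of monoammonium phosphate, b = kg of product B (per hectare).
P₂O₅: 0.52·a + 0·b = 47.7
N: 0.11·a + 0.11·b = 115.2
Eliminate b: (row1) − 0/0.11·(row2) → 0.52·a = 47.7, so a = 91.7308.
Then b = (115.2 − 0.11·91.7308) / 0.11 = 955.542.

91.73 kg monoammonium phosphate, 955.54 kg product B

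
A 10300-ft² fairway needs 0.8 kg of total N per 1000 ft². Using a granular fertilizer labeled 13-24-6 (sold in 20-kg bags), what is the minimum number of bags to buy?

Product per 1000 ft² = 0.8 / 13% = 6.15385 kg.
Total product = 6.15385 × 10300 / 1000 = 63.3846 kg.
Bags = ⌈63.3846 / 20⌉ = 4.

4 bags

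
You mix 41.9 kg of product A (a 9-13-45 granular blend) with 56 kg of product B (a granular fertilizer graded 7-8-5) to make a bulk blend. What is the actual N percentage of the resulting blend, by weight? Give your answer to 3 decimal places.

Total mass = 41.9 + 56 = 97.9 kg.
N mass = 9%×41.9 + 7%×56 = 7.691 kg.
% N = 7.691 / 97.9 = 7.85598%.

7.856% N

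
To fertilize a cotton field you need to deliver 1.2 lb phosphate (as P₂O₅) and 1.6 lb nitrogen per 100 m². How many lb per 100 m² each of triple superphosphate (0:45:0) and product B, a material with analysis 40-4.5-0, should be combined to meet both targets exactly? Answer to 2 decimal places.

2.27 lb triple superphosphate, 4.00 lb product B

With a, b = lb per 100 m² of triple superphosphate and product B:
P₂O₅: 0.45·a + 0.045·b = 1.2
N: 0·a + 0.4·b = 1.6
Solving simultaneously: a = 2.26667, b = 4.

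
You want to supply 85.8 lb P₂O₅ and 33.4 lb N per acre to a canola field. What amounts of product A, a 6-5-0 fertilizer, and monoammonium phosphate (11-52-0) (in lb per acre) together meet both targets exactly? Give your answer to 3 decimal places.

With a, b = lb per acre of product A and monoammonium phosphate:
P₂O₅: 0.05·a + 0.52·b = 85.8
N: 0.06·a + 0.11·b = 33.4
Eliminate a: (row1) − 0.05/0.06·(row2) → 0.428333·b = 57.9667, so b = 135.3307.
Back-substitute: a = (85.8 − 0.52·135.3307) / 0.05 = 308.5603.

308.560 lb product A, 135.331 lb monoammonium phosphate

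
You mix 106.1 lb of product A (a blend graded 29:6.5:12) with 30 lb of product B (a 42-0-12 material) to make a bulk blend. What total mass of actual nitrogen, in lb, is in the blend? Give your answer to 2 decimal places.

43.37 lb N

N mass = 29%×106.1 + 42%×30 = 43.369 lb.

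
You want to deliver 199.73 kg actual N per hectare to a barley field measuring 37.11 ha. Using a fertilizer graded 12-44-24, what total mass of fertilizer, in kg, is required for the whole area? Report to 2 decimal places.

61766.50 kg

Product per hectare = 199.73 / 12% = 1664.42 kg.
Total product = 1664.42 × 37.11 = 61766.503 kg.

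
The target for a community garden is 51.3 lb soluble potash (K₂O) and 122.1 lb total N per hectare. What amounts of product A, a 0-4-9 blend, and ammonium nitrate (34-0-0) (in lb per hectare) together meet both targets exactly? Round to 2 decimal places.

570.00 lb product A, 359.12 lb ammonium nitrate

Per-hectare balance (a = product A, b = ammonium nitrate):
K₂O: 0.09·a + 0·b = 51.3
N: 0·a + 0.34·b = 122.1
Solving simultaneously: a = 570, b = 359.118.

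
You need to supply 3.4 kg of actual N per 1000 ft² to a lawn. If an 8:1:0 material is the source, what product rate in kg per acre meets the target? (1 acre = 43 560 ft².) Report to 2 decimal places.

Product per 1000 ft² = 3.4 / 8% = 42.5 kg.
Convert to per acre: 42.5 × 43.56 = 1851.3 kg.

1851.30 kg of product per acre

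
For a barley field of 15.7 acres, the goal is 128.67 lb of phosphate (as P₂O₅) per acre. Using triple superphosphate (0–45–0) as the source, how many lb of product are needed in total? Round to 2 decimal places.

Product per acre = 128.67 / 45% = 285.933 lb.
Total product = 285.933 × 15.7 = 4489.153 lb.

4489.15 lb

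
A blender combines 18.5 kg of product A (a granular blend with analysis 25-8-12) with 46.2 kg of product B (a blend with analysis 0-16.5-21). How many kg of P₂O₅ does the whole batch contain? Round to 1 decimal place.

9.1 kg P₂O₅

P₂O₅ mass = 8%×18.5 + 16.5%×46.2 = 9.103 kg.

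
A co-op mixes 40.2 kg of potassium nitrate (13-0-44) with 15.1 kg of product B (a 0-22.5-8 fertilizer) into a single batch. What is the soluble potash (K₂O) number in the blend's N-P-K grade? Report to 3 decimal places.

Total mass = 40.2 + 15.1 = 55.3 kg.
K₂O mass = 44%×40.2 + 8%×15.1 = 18.896 kg.
% K₂O = 18.896 / 55.3 = 34.16998%.

34.170% K₂O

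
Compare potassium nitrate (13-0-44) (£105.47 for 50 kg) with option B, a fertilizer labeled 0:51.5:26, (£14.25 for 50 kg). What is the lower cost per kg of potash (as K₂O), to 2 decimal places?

potassium nitrate: K₂O per bag = 50 × 44% = 22 kg; cost = 105.47 / 22 = £4.7941/kg K₂O.
option B: K₂O per bag = 50 × 26% = 13 kg; cost = 14.25 / 13 = £1.0962/kg K₂O.
option B is cheaper.

£1.10 per kg K₂O (option B)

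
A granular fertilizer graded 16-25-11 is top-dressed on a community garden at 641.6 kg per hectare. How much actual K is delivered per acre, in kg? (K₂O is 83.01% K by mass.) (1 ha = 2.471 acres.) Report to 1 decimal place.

23.7 kg K per acre

K₂O per hectare = 641.6 × 11% = 70.576 kg.
Elemental K = 70.576 × 0.8301 = 58.5851 kg per hectare.
Convert to per acre: 58.5851 × 0.404694 = 23.7091 kg.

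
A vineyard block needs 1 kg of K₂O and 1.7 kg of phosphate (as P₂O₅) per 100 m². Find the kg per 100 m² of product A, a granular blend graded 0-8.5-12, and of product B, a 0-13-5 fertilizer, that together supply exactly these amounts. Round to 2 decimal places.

Per-100 m² balance (a = product A, b = product B):
K₂O: 0.12·a + 0.05·b = 1
P₂O₅: 0.085·a + 0.13·b = 1.7
Eliminate b: (row1) − 0.05/0.13·(row2) → 0.0873077·a = 0.346154, so a = 3.96476.
Then b = (1.7 − 0.085·3.96476) / 0.13 = 10.4846.

3.96 kg product A, 10.48 kg product B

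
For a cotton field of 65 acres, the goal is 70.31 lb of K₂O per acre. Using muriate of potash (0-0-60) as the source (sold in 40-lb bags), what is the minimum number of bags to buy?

Product per acre = 70.31 / 60% = 117.183 lb.
Total product = 117.183 × 65 = 7616.92 lb.
Bags = ⌈7616.92 / 40⌉ = 191.

191 bags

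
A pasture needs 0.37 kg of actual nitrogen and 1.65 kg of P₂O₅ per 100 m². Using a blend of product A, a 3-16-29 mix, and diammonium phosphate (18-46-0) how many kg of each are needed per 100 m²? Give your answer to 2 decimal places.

Let a = kg of product A, b = kg of diammonium phosphate (per 100 m²).
N: 0.03·a + 0.18·b = 0.37
P₂O₅: 0.16·a + 0.46·b = 1.65
Eliminate b: (row1) − 0.18/0.46·(row2) → -0.0326087·a = -0.275652, so a = 8.45333.
Then b = (1.65 − 0.16·8.45333) / 0.46 = 0.646667.

8.45 kg product A, 0.65 kg diammonium phosphate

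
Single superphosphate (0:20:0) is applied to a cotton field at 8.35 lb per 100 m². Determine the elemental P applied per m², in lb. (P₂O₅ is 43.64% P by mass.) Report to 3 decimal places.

0.007 lb P per sq m

P₂O₅ per 100 m² = 8.35 × 20% = 1.67 lb.
Elemental P = 1.67 × 0.4364 = 0.728788 lb per 100 m².
Convert to per m²: 0.728788 × 0.01 = 0.00728788 lb.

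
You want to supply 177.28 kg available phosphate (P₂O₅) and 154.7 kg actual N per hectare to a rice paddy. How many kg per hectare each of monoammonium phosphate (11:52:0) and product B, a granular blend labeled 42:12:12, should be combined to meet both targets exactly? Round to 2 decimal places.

272.39 kg monoammonium phosphate, 296.99 kg product B

With a, b = kg per hectare of monoammonium phosphate and product B:
P₂O₅: 0.52·a + 0.12·b = 177.28
N: 0.11·a + 0.42·b = 154.7
Eliminate a: (row1) − 0.52/0.11·(row2) → -1.86545·b = -554.029, so b = 296.994.
Back-substitute: a = (177.28 − 0.12·296.994) / 0.52 = 272.386.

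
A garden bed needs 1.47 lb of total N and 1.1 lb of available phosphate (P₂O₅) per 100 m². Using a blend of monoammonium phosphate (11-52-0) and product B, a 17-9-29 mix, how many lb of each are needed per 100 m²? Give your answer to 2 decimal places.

0.70 lb monoammonium phosphate, 8.20 lb product B

With a, b = lb per 100 m² of monoammonium phosphate and product B:
N: 0.11·a + 0.17·b = 1.47
P₂O₅: 0.52·a + 0.09·b = 1.1
Eliminate b: (row1) − 0.17/0.09·(row2) → -0.872222·a = -0.607778, so a = 0.696815.
Then b = (1.1 − 0.52·0.696815) / 0.09 = 8.19618.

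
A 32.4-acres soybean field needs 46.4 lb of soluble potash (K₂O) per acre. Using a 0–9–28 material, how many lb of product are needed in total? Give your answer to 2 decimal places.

5369.14 lb

Product per acre = 46.4 / 28% = 165.714 lb.
Total product = 165.714 × 32.4 = 5369.143 lb.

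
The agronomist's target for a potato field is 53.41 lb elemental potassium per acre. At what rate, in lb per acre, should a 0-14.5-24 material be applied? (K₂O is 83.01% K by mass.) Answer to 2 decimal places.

268.09 lb of product per acre

As K₂O: 53.41 / 0.8301 = 64.3416 lb per acre.
Product per acre = 64.3416 / 24% = 268.0902 lb.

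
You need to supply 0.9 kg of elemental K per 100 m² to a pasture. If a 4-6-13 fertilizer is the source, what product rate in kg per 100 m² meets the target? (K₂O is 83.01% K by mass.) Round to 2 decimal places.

8.34 kg of product per hundred sq m

As K₂O: 0.9 / 0.8301 = 1.08421 kg per 100 m².
Product per 100 m² = 1.08421 / 13% = 8.34005 kg.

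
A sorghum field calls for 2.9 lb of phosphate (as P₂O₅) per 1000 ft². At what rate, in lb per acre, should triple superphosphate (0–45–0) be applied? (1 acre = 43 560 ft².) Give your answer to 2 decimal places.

280.72 lb of product per acre

Product per 1000 ft² = 2.9 / 45% = 6.44444 lb.
Convert to per acre: 6.44444 × 43.56 = 280.72 lb.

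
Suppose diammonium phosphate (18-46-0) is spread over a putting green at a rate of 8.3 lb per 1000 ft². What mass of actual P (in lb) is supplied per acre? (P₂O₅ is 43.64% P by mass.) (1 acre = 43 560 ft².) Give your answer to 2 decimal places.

P₂O₅ per 1000 ft² = 8.3 × 46% = 3.818 lb.
Elemental P = 3.818 × 0.4364 = 1.66618 lb per 1000 ft².
Convert to per acre: 1.66618 × 43.56 = 72.5786 lb.

72.58 lb P per acre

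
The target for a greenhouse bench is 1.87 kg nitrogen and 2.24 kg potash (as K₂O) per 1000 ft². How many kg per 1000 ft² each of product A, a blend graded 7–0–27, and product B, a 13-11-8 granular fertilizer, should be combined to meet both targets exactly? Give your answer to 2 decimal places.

4.80 kg product A, 11.80 kg product B

Per-1000 ft² balance (a = product A, b = product B):
N: 0.07·a + 0.13·b = 1.87
K₂O: 0.27·a + 0.08·b = 2.24
Eliminate a: (row1) − 0.07/0.27·(row2) → 0.109259·b = 1.28926, so b = 11.8.
Back-substitute: a = (1.87 − 0.13·11.8) / 0.07 = 4.8.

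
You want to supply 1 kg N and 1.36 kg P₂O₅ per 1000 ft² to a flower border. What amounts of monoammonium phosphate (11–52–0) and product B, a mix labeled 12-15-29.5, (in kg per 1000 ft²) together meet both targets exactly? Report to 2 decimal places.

0.29 kg monoammonium phosphate, 8.07 kg product B

Let a = kg of monoammonium phosphate, b = kg of product B (per 1000 ft²).
N: 0.11·a + 0.12·b = 1
P₂O₅: 0.52·a + 0.15·b = 1.36
Eliminate b: (row1) − 0.12/0.15·(row2) → -0.306·a = -0.088, so a = 0.287582.
Then b = (1.36 − 0.52·0.287582) / 0.15 = 8.06972.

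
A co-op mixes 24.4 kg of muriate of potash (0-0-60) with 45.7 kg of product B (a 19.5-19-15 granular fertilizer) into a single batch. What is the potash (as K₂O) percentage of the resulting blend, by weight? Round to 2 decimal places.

30.66% K₂O

Total mass = 24.4 + 45.7 = 70.1 kg.
K₂O mass = 60%×24.4 + 15%×45.7 = 21.495 kg.
% K₂O = 21.495 / 70.1 = 30.6633%.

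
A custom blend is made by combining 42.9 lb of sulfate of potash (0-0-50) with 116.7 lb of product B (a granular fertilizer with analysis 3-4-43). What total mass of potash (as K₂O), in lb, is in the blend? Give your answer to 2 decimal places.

71.63 lb K₂O

K₂O mass = 50%×42.9 + 43%×116.7 = 71.631 lb.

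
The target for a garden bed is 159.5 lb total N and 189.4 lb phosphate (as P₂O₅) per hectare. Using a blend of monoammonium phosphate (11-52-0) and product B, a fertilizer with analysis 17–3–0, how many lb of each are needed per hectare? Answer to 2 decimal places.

322.13 lb monoammonium phosphate, 729.80 lb product B

With a, b = lb per hectare of monoammonium phosphate and product B:
N: 0.11·a + 0.17·b = 159.5
P₂O₅: 0.52·a + 0.03·b = 189.4
From row1: a = (159.5 − 0.17·b) / 0.11.
Into row2: 0.52·(159.5 − 0.17·b)/0.11 + 0.03·b = 189.4 → b = 729.8002, a = 322.127.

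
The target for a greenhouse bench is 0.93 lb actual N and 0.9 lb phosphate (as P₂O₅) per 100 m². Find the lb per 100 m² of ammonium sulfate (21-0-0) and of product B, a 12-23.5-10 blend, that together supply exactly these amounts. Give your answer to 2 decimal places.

Per-100 m² balance (a = ammonium sulfate, b = product B):
N: 0.21·a + 0.12·b = 0.93
P₂O₅: 0·a + 0.235·b = 0.9
Solving simultaneously: a = 2.24012, b = 3.82979.

2.24 lb ammonium sulfate, 3.83 lb product B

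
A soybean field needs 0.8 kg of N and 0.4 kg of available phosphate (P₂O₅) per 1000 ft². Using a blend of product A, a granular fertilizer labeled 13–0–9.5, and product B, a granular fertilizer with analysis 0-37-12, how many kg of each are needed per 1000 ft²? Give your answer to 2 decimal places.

6.15 kg product A, 1.08 kg product B

Let a = kg of product A, b = kg of product B (per 1000 ft²).
N: 0.13·a + 0·b = 0.8
P₂O₅: 0·a + 0.37·b = 0.4
Solving simultaneously: a = 6.15385, b = 1.08108.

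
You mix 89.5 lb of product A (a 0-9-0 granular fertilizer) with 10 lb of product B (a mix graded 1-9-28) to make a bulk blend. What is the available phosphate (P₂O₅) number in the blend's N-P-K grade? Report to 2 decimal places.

Total mass = 89.5 + 10 = 99.5 lb.
P₂O₅ mass = 9%×89.5 + 9%×10 = 8.955 lb.
% P₂O₅ = 8.955 / 99.5 = 9%.

9.00% P₂O₅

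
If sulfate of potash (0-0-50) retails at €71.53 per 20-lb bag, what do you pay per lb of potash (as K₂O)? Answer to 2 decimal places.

K₂O in bag = 20 × 50% = 10 lb.
Cost per lb K₂O = €71.53 / 10 = €7.1530.

€7.15 per lb K₂O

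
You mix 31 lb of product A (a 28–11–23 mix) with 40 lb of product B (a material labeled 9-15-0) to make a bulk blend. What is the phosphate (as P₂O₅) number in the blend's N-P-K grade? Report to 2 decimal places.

13.25% P₂O₅

Total mass = 31 + 40 = 71 lb.
P₂O₅ mass = 11%×31 + 15%×40 = 9.41 lb.
% P₂O₅ = 9.41 / 71 = 13.2535%.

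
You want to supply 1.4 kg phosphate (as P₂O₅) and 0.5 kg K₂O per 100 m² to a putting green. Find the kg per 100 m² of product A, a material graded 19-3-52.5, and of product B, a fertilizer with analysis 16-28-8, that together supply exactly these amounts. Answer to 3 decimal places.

0.194 kg product A, 4.979 kg product B

With a, b = kg per 100 m² of product A and product B:
P₂O₅: 0.03·a + 0.28·b = 1.4
K₂O: 0.525·a + 0.08·b = 0.5
From row1: a = (1.4 − 0.28·b) / 0.03.
Into row2: 0.525·(1.4 − 0.28·b)/0.03 + 0.08·b = 0.5 → b = 4.97925, a = 0.193638.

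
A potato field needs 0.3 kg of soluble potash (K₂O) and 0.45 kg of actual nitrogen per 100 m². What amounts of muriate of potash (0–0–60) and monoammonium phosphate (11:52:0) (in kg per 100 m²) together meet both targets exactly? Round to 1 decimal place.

0.5 kg muriate of potash, 4.1 kg monoammonium phosphate

Per-100 m² balance (a = muriate of potash, b = monoammonium phosphate):
K₂O: 0.6·a + 0·b = 0.3
N: 0·a + 0.11·b = 0.45
Solving simultaneously: a = 0.5, b = 4.09091.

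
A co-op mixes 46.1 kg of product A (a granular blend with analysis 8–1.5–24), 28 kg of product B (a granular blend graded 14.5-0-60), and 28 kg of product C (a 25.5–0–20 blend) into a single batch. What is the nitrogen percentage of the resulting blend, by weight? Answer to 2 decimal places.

14.58% N

Total mass = 46.1 + 28 + 28 = 102.1 kg.
N mass = 8%×46.1 + 14.5%×28 + 25.5%×28 = 14.888 kg.
% N = 14.888 / 102.1 = 14.5818%.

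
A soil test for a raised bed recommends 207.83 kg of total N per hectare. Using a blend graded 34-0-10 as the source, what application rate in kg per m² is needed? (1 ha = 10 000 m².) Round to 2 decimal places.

Product per hectare = 207.83 / 34% = 611.265 kg.
Convert to per m²: 611.265 × 0.0001 = 0.0611265 kg.

0.06 kg of product per sq m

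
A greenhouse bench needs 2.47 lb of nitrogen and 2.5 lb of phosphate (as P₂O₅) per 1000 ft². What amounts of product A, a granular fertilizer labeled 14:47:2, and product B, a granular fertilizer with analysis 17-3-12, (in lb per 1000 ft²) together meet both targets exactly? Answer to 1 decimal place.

4.6 lb product A, 10.7 lb product B

Let a = lb of product A, b = lb of product B (per 1000 ft²).
N: 0.14·a + 0.17·b = 2.47
P₂O₅: 0.47·a + 0.03·b = 2.5
Eliminate a: (row1) − 0.14/0.47·(row2) → 0.161064·b = 1.72532, so b = 10.712.
Back-substitute: a = (2.47 − 0.17·10.712) / 0.14 = 4.6354.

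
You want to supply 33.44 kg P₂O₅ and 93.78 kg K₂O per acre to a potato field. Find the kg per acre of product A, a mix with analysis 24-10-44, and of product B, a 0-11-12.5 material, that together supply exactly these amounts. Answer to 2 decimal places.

170.91 kg product A, 148.62 kg product B

Per-acre balance (a = product A, b = product B):
P₂O₅: 0.1·a + 0.11·b = 33.44
K₂O: 0.44·a + 0.125·b = 93.78
Solving simultaneously: a = 170.914, b = 148.624.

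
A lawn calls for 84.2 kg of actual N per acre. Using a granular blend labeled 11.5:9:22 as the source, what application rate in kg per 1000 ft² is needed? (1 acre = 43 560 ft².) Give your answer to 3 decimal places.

Product per acre = 84.2 / 11.5% = 732.174 kg.
Convert to per 1000 ft²: 732.174 × 0.0229568 = 16.8084 kg.

16.808 kg of product per thousand sq ft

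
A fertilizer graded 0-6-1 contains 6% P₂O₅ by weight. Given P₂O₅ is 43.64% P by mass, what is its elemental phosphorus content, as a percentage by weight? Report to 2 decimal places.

2.62% P

%P = 6 × 0.4364 = 2.6184%.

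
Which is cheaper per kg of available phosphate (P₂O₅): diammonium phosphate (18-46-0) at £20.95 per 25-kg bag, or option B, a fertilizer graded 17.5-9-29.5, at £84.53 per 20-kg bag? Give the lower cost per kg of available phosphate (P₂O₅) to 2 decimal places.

£1.82 per kg P₂O₅ (diammonium phosphate)

diammonium phosphate: P₂O₅ per bag = 25 × 46% = 11.5 kg; cost = 20.95 / 11.5 = £1.8217/kg P₂O₅.
option B: P₂O₅ per bag = 20 × 9% = 1.8 kg; cost = 84.53 / 1.8 = £46.9611/kg P₂O₅.
diammonium phosphate is cheaper.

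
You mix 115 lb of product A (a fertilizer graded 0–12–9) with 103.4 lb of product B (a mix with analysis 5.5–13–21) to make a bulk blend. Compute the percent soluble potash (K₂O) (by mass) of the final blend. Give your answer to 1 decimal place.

14.7% K₂O

Total mass = 115 + 103.4 = 218.4 lb.
K₂O mass = 9%×115 + 21%×103.4 = 32.064 lb.
% K₂O = 32.064 / 218.4 = 14.6813%.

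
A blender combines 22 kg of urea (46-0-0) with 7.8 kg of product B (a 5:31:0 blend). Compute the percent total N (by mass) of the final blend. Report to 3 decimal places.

35.268% N

Total mass = 22 + 7.8 = 29.8 kg.
N mass = 46%×22 + 5%×7.8 = 10.51 kg.
% N = 10.51 / 29.8 = 35.26846%.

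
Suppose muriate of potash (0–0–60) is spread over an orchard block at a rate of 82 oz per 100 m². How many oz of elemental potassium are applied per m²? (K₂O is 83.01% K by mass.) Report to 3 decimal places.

K₂O per 100 m² = 82 × 60% = 49.2 oz.
Elemental K = 49.2 × 0.8301 = 40.8409 oz per 100 m².
Convert to per m²: 40.8409 × 0.01 = 0.408409 oz.

0.408 oz K per sq m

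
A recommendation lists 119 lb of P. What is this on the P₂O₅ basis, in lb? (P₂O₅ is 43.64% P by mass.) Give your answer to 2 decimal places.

272.69 lb P₂O₅

P₂O₅ = 119 / 0.4364 = 272.686 lb.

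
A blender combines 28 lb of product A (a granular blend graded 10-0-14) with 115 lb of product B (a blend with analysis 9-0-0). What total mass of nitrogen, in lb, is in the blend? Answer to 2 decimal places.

13.15 lb N

N mass = 10%×28 + 9%×115 = 13.15 lb.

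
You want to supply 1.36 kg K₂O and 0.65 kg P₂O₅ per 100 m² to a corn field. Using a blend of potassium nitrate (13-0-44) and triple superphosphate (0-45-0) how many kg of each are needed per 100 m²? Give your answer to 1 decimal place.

Let a = kg of potassium nitrate, b = kg of triple superphosphate (per 100 m²).
K₂O: 0.44·a + 0·b = 1.36
P₂O₅: 0·a + 0.45·b = 0.65
Solving simultaneously: a = 3.09091, b = 1.44444.

3.1 kg potassium nitrate, 1.4 kg triple superphosphate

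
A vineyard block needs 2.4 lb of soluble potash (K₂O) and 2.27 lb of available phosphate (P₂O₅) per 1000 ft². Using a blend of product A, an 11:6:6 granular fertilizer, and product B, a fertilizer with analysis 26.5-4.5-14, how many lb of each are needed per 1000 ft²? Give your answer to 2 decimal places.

Let a = lb of product A, b = lb of product B (per 1000 ft²).
K₂O: 0.06·a + 0.14·b = 2.4
P₂O₅: 0.06·a + 0.045·b = 2.27
Eliminate b: (row1) − 0.14/0.045·(row2) → -0.126667·a = -4.66222, so a = 36.807.
Then b = (2.27 − 0.06·36.807) / 0.045 = 1.36842.

36.81 lb product A, 1.37 lb product B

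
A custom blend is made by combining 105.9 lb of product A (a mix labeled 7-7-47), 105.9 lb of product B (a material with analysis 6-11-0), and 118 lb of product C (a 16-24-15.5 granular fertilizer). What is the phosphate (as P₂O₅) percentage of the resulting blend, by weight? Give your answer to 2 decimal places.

Total mass = 105.9 + 105.9 + 118 = 329.8 lb.
P₂O₅ mass = 7%×105.9 + 11%×105.9 + 24%×118 = 47.382 lb.
% P₂O₅ = 47.382 / 329.8 = 14.3669%.

14.37% P₂O₅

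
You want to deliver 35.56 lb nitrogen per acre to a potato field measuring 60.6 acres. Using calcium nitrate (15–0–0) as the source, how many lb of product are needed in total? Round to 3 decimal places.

14366.240 lb

Product per acre = 35.56 / 15% = 237.067 lb.
Total product = 237.067 × 60.6 = 14366.24 lb.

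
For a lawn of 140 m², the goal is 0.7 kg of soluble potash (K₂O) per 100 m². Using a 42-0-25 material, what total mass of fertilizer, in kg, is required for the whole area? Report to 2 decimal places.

Product per 100 m² = 0.7 / 25% = 2.8 kg.
Total product = 2.8 × 140 / 100 = 3.92 kg.

3.92 kg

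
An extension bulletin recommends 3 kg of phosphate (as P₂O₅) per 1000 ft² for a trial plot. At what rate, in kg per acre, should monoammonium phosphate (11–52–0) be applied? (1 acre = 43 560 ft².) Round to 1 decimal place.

251.3 kg of product per acre

Product per 1000 ft² = 3 / 52% = 5.76923 kg.
Convert to per acre: 5.76923 × 43.56 = 251.308 kg.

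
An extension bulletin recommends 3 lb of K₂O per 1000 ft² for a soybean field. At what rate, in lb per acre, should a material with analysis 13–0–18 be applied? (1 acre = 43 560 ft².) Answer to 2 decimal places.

726.00 lb of product per acre

Product per 1000 ft² = 3 / 18% = 16.6667 lb.
Convert to per acre: 16.6667 × 43.56 = 726 lb.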